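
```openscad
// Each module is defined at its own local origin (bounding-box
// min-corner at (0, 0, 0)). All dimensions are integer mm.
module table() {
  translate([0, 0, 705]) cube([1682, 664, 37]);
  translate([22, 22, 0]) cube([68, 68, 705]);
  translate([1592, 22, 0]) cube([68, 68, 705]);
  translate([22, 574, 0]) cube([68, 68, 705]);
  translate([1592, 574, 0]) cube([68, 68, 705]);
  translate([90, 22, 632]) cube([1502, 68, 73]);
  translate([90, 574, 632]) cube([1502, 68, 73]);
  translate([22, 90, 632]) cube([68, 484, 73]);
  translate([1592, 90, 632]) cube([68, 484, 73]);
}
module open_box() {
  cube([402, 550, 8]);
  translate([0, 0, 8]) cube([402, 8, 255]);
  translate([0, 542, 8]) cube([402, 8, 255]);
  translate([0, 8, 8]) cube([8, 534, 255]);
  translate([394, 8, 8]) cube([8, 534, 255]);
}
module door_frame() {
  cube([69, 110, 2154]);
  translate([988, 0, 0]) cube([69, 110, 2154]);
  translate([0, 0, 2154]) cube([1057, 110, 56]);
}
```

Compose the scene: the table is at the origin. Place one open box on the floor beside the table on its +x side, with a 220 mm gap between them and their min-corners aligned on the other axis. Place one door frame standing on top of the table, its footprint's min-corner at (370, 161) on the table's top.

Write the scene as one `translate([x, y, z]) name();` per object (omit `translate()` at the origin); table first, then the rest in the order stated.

table();
translate([1902, 0, 0]) open_box();
translate([370, 161, 742]) door_frame();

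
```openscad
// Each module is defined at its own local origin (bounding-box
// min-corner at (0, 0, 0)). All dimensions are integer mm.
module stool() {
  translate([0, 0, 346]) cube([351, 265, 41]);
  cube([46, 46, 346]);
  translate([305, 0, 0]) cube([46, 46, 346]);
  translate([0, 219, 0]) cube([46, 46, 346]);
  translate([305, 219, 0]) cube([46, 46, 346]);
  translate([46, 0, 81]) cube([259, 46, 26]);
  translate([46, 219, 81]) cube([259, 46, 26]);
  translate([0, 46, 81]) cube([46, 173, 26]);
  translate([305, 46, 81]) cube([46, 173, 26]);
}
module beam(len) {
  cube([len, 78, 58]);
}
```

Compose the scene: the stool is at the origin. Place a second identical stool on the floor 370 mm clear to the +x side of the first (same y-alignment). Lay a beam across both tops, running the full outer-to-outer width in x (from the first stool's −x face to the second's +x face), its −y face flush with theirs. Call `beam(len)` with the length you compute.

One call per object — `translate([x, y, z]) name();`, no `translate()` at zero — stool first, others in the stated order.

stool();
translate([721, 0, 0]) stool();
translate([0, 0, 387]) beam(1072);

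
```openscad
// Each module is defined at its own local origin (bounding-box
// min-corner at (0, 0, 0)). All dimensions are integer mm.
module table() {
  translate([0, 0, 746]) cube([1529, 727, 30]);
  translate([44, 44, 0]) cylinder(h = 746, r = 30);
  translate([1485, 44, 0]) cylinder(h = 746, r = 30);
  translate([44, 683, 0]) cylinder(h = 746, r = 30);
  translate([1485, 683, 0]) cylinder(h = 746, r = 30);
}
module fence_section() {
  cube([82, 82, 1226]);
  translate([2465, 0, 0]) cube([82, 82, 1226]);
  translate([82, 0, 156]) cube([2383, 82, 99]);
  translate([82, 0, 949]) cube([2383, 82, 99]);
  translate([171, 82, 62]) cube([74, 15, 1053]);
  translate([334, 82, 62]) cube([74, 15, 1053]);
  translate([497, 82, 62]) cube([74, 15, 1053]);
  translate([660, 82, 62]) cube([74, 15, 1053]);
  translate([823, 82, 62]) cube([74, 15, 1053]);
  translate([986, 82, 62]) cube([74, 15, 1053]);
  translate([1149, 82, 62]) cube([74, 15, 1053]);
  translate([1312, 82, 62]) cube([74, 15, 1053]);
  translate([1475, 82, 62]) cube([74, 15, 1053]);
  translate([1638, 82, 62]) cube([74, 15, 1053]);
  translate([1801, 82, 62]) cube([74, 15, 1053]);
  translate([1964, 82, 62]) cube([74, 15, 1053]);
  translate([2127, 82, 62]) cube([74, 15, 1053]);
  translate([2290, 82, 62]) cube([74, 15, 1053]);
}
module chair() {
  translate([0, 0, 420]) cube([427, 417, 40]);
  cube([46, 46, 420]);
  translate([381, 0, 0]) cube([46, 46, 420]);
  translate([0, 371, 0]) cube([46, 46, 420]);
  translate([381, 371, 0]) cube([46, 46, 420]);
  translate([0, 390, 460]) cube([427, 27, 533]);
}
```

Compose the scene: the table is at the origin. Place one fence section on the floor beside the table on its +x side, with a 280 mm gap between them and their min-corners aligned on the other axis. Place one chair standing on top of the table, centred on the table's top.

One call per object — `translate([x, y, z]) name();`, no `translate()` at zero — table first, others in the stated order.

table();
translate([1809, 0, 0]) fence_section();
translate([551, 155, 776]) chair();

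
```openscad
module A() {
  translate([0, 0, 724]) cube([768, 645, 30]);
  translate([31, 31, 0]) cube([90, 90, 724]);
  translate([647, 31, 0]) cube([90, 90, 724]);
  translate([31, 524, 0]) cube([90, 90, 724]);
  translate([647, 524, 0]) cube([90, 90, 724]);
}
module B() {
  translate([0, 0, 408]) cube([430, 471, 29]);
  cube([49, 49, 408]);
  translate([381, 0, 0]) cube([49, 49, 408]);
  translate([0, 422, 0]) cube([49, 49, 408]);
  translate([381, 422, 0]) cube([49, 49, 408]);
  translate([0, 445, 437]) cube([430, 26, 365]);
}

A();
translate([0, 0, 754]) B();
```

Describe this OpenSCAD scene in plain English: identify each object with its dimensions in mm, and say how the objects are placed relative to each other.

A is a rectangular dining table. The top is 768×645×30 mm with its upper surface at z = 754 mm. It stands on four 90×90 mm square legs, each inset 31 mm from the nearest pair of top edges, running from the floor to the underside of the top.

B is a chair: 430×471 mm seat, 29 mm thick, top at z = 437 mm, on four 49 mm square corner legs flush with the seat edges. A 26 mm thick backrest slab spans the full seat width, extending 365 mm above the seat top, its back face flush with the seat's +y edge.

The chair is on top of the table.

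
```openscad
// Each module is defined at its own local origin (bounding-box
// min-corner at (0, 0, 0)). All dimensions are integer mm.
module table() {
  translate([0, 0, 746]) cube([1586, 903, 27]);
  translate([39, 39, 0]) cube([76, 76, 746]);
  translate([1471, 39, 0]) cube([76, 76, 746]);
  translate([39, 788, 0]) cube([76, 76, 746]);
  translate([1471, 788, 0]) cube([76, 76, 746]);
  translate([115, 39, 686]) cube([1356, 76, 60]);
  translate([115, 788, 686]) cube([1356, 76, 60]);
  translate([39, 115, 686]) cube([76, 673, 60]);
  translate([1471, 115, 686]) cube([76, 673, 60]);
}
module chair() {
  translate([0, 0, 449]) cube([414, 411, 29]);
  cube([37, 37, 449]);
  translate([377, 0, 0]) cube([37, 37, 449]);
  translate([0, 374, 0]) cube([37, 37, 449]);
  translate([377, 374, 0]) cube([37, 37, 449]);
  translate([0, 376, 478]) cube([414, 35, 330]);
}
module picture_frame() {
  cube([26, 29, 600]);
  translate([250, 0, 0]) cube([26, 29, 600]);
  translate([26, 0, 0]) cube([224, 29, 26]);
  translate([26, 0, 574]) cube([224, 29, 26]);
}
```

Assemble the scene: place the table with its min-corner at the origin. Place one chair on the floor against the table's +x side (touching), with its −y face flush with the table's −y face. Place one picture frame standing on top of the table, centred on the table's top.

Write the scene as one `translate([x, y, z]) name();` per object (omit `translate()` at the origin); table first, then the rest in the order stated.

table();
translate([1586, 0, 0]) chair();
translate([655, 437, 773]) picture_frame();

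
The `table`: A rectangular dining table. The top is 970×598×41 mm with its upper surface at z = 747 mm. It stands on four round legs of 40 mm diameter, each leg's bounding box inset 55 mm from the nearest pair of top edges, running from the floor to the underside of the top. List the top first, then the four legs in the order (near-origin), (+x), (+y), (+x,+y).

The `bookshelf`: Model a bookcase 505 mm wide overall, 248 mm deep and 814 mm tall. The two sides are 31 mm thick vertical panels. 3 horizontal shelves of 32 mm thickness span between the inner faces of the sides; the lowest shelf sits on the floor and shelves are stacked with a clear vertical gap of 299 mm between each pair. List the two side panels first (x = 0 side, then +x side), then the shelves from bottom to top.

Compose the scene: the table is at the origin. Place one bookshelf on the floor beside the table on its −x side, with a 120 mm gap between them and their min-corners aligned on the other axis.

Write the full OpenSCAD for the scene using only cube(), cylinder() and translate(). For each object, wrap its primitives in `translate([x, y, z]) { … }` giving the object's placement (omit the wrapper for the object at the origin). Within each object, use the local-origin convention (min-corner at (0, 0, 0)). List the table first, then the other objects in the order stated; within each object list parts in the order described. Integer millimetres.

translate([0, 0, 706]) cube([970, 598, 41]);
translate([75, 75, 0]) cylinder(h = 706, r = 20);
translate([895, 75, 0]) cylinder(h = 706, r = 20);
translate([75, 523, 0]) cylinder(h = 706, r = 20);
translate([895, 523, 0]) cylinder(h = 706, r = 20);
translate([-625, 0, 0]) {
  cube([31, 248, 814]);
  translate([474, 0, 0]) cube([31, 248, 814]);
  translate([31, 0, 0]) cube([443, 248, 32]);
  translate([31, 0, 331]) cube([443, 248, 32]);
  translate([31, 0, 662]) cube([443, 248, 32]);
}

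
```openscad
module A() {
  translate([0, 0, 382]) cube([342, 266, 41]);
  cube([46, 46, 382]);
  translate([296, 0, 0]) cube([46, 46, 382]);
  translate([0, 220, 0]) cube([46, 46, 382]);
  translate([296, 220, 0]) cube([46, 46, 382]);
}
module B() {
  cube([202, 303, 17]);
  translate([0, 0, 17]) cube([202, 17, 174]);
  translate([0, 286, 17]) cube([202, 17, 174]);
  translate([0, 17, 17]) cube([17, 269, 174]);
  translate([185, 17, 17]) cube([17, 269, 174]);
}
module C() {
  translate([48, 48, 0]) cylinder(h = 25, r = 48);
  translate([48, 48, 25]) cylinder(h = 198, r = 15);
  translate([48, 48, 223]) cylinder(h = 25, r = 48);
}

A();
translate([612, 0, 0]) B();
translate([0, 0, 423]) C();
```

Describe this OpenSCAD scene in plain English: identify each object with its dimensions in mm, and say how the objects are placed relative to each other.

A is a four-legged stool. The seat is 342×266 mm, 41 mm thick, top at z = 423 mm. It stands on four square legs, each 46×46 mm in cross-section, from z = 0 to the seat underside, each flush with a corner of the seat.

B is an open-topped rectangular box: outside dimensions 202×303×191 mm, with a uniform wall and base thickness of 17 mm. The base is a full 202×303 slab on the floor; four walls sit on top of the base. The front and back walls (the −y and +y sides) span the full width; the two side walls fit between them.

C is a spool: two coaxial disc flanges of radius 48 mm and thickness 25 mm, joined by a core cylinder of radius 15 mm and height 198 mm. The lower flange rests on z = 0 and the three cylinders share a vertical axis.

The open box is on the floor beside the stool on its +x side. The spool is on top of the stool.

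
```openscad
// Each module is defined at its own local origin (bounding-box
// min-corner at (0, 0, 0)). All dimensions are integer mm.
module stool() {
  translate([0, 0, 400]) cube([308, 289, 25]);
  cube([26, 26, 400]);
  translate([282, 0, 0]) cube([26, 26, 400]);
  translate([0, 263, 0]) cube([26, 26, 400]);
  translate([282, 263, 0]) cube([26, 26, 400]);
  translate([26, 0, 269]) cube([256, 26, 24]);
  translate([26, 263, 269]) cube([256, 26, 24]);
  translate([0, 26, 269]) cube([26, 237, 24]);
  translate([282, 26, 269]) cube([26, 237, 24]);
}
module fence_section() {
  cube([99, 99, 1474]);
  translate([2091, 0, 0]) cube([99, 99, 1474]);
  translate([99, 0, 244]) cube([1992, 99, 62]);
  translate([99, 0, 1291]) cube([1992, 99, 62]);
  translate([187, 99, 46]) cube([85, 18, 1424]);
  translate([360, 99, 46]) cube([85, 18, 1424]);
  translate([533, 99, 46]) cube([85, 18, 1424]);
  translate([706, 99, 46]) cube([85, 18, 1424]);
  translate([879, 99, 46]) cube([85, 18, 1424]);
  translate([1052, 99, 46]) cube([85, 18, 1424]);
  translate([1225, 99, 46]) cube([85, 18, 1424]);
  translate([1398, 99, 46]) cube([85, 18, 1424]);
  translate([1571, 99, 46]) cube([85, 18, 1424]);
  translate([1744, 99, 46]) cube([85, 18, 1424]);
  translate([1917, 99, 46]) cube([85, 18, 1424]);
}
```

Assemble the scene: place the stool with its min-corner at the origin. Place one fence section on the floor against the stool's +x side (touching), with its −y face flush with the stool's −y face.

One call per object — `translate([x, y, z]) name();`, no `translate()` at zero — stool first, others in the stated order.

stool();
translate([308, 0, 0]) fence_section();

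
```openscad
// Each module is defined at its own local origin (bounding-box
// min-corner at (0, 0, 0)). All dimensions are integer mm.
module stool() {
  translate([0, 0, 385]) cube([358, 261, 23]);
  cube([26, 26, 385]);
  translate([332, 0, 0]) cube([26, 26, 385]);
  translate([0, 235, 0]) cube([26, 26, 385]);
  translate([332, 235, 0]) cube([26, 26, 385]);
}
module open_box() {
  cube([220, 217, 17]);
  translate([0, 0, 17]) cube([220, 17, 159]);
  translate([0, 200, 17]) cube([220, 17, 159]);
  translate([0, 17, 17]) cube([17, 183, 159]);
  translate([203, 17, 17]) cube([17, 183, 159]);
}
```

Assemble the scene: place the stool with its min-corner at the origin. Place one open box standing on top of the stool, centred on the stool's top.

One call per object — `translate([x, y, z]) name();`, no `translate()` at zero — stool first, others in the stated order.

stool();
translate([69, 22, 408]) open_box();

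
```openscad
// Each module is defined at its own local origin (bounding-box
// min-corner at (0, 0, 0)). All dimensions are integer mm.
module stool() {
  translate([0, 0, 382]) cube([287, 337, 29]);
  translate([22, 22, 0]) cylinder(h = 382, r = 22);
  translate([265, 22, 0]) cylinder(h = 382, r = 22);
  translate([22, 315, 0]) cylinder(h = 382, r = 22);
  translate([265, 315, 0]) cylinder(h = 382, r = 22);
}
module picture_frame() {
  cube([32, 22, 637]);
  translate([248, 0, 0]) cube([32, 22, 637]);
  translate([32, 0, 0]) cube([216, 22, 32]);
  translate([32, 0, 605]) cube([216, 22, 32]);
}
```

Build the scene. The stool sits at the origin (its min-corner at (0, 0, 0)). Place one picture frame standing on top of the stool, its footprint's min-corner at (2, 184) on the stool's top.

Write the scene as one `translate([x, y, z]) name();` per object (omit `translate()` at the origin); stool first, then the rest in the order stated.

stool();
translate([2, 184, 411]) picture_frame();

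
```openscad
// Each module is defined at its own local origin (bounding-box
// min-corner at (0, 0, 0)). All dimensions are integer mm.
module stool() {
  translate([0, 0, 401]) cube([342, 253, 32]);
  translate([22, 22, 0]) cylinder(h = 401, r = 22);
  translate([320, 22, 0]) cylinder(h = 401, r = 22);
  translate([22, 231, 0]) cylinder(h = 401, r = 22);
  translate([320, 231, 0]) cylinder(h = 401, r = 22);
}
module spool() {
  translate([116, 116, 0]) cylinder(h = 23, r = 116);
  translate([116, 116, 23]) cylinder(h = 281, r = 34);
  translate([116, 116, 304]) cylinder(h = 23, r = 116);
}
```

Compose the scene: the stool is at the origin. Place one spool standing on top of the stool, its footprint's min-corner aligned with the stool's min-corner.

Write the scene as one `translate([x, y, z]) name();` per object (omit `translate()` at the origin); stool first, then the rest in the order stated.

stool();
translate([0, 0, 433]) spool();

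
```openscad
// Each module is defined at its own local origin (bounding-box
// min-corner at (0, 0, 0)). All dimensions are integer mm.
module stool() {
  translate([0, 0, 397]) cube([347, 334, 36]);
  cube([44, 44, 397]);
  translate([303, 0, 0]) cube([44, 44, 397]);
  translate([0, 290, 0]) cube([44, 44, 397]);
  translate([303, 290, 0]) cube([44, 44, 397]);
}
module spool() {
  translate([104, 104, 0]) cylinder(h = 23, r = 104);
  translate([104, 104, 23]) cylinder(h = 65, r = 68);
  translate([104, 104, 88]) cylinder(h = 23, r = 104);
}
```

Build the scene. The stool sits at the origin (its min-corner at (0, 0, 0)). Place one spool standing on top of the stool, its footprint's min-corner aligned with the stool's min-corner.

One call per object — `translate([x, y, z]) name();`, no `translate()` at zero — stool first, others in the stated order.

stool();
translate([0, 0, 433]) spool();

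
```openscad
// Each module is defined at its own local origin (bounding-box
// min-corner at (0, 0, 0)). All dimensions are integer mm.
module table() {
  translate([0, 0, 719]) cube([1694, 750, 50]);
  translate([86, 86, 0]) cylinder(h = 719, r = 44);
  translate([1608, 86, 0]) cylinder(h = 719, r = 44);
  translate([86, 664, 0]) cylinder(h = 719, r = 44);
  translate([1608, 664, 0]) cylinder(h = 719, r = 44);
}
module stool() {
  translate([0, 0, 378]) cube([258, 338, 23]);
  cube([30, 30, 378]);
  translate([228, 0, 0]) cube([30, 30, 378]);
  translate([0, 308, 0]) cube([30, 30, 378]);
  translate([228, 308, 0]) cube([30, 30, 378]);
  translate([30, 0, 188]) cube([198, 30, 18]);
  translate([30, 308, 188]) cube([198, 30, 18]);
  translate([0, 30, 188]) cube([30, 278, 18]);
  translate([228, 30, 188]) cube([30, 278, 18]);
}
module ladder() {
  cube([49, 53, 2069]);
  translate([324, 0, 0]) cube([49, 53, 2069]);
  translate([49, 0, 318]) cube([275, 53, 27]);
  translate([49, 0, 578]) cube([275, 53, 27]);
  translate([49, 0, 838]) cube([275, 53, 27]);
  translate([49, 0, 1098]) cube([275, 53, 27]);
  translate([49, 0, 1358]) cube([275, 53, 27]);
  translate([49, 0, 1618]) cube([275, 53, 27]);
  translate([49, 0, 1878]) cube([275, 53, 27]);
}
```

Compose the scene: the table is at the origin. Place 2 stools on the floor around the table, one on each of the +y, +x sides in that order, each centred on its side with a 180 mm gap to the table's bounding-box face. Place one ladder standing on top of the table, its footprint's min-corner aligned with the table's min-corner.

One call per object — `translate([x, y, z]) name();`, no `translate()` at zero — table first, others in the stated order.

table();
translate([718, 930, 0]) stool();
translate([1874, 206, 0]) stool();
translate([0, 0, 769]) ladder();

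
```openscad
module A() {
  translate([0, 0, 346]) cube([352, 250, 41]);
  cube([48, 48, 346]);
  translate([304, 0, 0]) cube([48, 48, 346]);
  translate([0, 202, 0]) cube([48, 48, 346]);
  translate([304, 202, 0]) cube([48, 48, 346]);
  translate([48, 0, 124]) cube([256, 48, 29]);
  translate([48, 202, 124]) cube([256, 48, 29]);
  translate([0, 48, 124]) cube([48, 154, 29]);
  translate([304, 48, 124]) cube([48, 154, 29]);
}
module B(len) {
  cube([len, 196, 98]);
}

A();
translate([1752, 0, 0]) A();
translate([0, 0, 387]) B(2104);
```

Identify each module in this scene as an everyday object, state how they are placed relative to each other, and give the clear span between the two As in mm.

Second stool starts at x = 1752; first ends at x = 352; clear span = 1752 − 352 = 1400 mm.

A is a stool. B is a beam. A beam spans the tops of two stools. The clear span between the two stools is 1400 mm.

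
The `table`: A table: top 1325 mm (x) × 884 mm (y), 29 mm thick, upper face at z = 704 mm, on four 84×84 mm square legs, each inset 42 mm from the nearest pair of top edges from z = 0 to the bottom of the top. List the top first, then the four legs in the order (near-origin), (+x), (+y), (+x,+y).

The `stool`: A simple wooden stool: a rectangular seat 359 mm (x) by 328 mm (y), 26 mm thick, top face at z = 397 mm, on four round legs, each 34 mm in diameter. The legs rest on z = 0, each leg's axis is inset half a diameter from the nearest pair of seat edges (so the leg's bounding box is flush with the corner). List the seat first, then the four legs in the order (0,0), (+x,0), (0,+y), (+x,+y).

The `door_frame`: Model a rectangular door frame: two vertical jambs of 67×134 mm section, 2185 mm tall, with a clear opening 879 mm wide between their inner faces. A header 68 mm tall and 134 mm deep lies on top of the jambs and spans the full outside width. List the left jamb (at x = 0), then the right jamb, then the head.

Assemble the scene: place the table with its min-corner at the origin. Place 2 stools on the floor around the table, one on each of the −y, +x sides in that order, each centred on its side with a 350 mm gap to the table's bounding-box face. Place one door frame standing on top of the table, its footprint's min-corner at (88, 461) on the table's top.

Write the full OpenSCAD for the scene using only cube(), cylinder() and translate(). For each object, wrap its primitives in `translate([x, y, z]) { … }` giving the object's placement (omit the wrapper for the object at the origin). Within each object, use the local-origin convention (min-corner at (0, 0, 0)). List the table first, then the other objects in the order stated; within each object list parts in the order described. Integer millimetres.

translate([0, 0, 675]) cube([1325, 884, 29]);
translate([42, 42, 0]) cube([84, 84, 675]);
translate([1199, 42, 0]) cube([84, 84, 675]);
translate([42, 758, 0]) cube([84, 84, 675]);
translate([1199, 758, 0]) cube([84, 84, 675]);
translate([483, -678, 0]) {
  translate([0, 0, 371]) cube([359, 328, 26]);
  translate([17, 17, 0]) cylinder(h = 371, r = 17);
  translate([342, 17, 0]) cylinder(h = 371, r = 17);
  translate([17, 311, 0]) cylinder(h = 371, r = 17);
  translate([342, 311, 0]) cylinder(h = 371, r = 17);
}
translate([1675, 278, 0]) {
  translate([0, 0, 371]) cube([359, 328, 26]);
  translate([17, 17, 0]) cylinder(h = 371, r = 17);
  translate([342, 17, 0]) cylinder(h = 371, r = 17);
  translate([17, 311, 0]) cylinder(h = 371, r = 17);
  translate([342, 311, 0]) cylinder(h = 371, r = 17);
}
translate([88, 461, 704]) {
  cube([67, 134, 2185]);
  translate([946, 0, 0]) cube([67, 134, 2185]);
  translate([0, 0, 2185]) cube([1013, 134, 68]);
}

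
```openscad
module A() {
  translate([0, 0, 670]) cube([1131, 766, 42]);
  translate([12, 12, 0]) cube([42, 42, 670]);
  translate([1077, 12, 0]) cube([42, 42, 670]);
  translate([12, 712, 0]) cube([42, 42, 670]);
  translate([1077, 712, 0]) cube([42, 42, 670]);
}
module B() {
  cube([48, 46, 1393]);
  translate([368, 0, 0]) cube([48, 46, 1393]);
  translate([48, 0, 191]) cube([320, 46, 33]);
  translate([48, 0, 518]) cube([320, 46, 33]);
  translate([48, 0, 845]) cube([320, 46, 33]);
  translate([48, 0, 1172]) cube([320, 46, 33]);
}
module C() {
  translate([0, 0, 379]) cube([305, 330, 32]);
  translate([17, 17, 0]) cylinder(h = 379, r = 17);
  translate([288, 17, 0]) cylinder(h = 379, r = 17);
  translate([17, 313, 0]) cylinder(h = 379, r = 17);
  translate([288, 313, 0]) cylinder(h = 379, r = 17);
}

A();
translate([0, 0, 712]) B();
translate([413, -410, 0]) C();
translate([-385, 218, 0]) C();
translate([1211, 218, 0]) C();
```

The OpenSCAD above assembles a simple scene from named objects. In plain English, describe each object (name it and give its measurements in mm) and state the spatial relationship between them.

A is a table with a 1131×766 mm rectangular top, 42 mm thick, top surface at z = 712 mm, supported by four 42×42 mm square legs, each inset 12 mm from the nearest pair of top edges, running from the floor.

B is a straight ladder. Two 48×46 mm vertical rails, 1393 mm tall, stand 416 mm apart (outside-to-outside) with their front faces coplanar on the −y side. 4 rungs, each 46 mm deep and 33 mm tall, span between the inner faces of the rails, front faces flush with the rails. The lowest rung's underside is at z = 191 mm and rungs are spaced 327 mm apart (underside to underside).

C is a simple wooden stool: a rectangular seat 305 mm (x) by 330 mm (y), 32 mm thick, top face at z = 411 mm, on four round legs, each 34 mm in diameter. The legs rest on z = 0, each leg's axis is inset half a diameter from the nearest pair of seat edges (so the leg's bounding box is flush with the corner).

The ladder is on top of the table. Three stools sit around the table at the −y, −x, +x sides.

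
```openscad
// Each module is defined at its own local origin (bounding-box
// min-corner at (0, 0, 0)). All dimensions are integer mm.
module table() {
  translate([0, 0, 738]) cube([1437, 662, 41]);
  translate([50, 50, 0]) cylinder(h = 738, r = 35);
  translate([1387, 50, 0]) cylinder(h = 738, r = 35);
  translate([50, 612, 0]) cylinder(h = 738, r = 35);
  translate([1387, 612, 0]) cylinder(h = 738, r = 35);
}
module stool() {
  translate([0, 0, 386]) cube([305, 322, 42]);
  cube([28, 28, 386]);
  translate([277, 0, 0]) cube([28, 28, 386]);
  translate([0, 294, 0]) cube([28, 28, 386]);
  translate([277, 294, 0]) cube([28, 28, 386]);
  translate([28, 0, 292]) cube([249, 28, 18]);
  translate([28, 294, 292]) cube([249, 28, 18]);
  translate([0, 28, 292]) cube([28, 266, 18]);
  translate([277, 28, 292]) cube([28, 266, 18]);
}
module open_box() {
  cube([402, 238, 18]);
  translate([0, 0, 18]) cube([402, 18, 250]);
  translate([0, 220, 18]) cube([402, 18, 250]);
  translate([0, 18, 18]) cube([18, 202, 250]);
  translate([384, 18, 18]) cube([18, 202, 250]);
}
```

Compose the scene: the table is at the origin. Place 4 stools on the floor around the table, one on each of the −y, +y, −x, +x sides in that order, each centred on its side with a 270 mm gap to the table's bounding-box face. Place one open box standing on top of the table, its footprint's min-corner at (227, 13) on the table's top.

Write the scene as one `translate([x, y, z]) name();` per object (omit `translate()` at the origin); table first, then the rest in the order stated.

table();
translate([566, -592, 0]) stool();
translate([566, 932, 0]) stool();
translate([-575, 170, 0]) stool();
translate([1707, 170, 0]) stool();
translate([227, 13, 779]) open_box();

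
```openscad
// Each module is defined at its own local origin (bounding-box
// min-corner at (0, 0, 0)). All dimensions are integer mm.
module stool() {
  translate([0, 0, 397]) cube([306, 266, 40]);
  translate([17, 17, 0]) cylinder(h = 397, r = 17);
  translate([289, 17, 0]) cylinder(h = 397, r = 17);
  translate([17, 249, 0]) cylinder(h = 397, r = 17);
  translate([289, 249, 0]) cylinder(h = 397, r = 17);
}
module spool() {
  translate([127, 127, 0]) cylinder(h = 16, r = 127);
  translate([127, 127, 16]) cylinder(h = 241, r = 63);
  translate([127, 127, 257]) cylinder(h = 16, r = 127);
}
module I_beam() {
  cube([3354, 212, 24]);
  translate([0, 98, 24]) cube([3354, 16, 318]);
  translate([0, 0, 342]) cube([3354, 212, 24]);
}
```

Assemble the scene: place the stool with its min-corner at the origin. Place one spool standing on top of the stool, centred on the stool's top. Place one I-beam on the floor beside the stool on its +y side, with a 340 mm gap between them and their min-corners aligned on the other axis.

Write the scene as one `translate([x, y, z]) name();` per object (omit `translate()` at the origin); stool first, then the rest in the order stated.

stool();
translate([26, 6, 437]) spool();
translate([0, 606, 0]) I_beam();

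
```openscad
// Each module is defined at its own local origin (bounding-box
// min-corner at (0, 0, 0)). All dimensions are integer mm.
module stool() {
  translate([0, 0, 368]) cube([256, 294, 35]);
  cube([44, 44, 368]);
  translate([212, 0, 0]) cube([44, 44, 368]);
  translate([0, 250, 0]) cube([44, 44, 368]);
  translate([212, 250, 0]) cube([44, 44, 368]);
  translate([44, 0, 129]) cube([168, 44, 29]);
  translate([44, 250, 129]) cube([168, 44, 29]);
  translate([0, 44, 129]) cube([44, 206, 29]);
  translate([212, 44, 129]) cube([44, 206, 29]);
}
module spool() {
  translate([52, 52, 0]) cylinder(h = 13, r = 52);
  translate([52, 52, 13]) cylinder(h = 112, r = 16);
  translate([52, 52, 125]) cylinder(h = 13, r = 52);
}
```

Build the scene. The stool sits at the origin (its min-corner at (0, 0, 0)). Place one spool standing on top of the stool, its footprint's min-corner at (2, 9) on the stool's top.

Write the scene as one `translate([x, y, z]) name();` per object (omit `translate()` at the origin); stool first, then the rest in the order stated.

stool();
translate([2, 9, 403]) spool();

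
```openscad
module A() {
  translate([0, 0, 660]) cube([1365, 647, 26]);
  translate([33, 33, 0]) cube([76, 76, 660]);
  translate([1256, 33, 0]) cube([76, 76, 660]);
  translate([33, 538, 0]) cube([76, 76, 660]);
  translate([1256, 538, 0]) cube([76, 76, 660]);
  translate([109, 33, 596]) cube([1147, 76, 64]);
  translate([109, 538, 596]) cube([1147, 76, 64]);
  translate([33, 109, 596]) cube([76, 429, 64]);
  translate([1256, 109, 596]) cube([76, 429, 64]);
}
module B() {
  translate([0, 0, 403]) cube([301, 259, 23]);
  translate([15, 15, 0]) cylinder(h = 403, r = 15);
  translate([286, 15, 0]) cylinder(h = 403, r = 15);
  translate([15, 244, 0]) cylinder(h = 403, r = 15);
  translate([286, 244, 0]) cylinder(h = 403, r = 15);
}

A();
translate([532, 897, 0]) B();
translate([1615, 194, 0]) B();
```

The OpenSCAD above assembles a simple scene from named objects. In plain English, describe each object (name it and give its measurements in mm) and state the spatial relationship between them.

A is a table: top 1365 mm (x) × 647 mm (y), 26 mm thick, upper face at z = 686 mm, on four 76×76 mm square legs, each inset 33 mm from the nearest pair of top edges, running from z = 0 to the bottom of the top. Four apron rails, 76 mm thick and 64 mm tall, run between adjacent legs with their top edges flush with the underside of the top and their outer faces flush with the legs' outer faces.

B is a four-legged stool. The seat is a 301×259×23 mm slab whose top surface is at z = 426 mm; four round legs, each 30 mm in diameter, run from the floor (z = 0) to the underside of the seat, each leg's axis is inset half a diameter from the nearest pair of seat edges (so the leg's bounding box is flush with the corner).

Two stools sit around the table at the +y, +x sides.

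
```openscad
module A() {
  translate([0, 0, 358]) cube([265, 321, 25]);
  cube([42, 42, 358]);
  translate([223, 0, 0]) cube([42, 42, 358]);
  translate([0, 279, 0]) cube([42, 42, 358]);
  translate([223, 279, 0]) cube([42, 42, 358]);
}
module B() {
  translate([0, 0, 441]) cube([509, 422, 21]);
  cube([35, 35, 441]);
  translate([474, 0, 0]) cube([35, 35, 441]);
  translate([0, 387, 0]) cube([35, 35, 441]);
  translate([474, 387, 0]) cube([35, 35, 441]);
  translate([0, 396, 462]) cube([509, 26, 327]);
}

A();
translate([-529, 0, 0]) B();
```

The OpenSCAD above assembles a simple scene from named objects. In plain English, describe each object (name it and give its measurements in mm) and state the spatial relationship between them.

A is a simple wooden stool: a rectangular seat 265 mm (x) by 321 mm (y), 25 mm thick, top face at z = 383 mm, on four square legs, each 42×42 mm in cross-section. The legs rest on z = 0, each flush with a corner of the seat.

B is a chair. The seat is a 509×422×21 mm slab with its top at z = 462 mm, on four 35×35 mm corner legs (flush with the seat edges, standing on z = 0). A flat backrest 26 mm thick, 327 mm tall, spans the full seat width and rises from the seat top along its +y edge, rear face flush with the rear of the seat.

The chair is on the floor beside the stool on its −x side.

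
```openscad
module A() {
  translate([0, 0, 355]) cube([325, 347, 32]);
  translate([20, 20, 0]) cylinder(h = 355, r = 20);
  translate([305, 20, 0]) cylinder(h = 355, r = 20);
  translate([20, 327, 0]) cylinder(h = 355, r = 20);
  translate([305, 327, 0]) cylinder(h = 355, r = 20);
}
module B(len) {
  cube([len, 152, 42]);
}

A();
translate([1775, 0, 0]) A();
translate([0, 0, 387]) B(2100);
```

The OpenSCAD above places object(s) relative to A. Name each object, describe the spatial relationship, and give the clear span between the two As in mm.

A is a stool. B is a beam. A beam spans the tops of two stools. The clear span between the two stools is 1450 mm.

Second stool starts at x = 1775; first ends at x = 325; clear span = 1775 − 325 = 1450 mm.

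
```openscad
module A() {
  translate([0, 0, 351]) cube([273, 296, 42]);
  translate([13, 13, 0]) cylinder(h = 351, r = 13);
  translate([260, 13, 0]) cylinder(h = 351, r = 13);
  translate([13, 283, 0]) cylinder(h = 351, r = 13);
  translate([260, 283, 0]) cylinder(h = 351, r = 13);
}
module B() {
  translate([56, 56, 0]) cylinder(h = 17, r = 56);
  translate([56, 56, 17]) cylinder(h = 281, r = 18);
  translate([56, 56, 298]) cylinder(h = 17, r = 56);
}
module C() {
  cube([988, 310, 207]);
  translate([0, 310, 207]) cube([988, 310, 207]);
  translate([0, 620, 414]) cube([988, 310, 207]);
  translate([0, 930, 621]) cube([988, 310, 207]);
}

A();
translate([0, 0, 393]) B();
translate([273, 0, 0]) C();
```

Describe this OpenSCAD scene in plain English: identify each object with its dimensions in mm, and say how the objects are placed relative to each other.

A is a four-legged stool. The seat is 273×296 mm, 42 mm thick, top at z = 393 mm. It stands on four round legs, each 26 mm in diameter, from z = 0 to the seat underside, each leg's axis is inset half a diameter from the nearest pair of seat edges (so the leg's bounding box is flush with the corner).

B is a spool: two coaxial disc flanges of radius 56 mm and thickness 17 mm, joined by a core cylinder of radius 18 mm and height 281 mm. The lower flange rests on z = 0 and the three cylinders share a vertical axis.

C is a run of 4 identical solid stair steps. Each tread is 988×310 mm and each step block is 207 mm high. Step 1 rests on the floor; step k is offset from step 1 by (k−1)×310 mm in y and (k−1)×207 mm in z.

The spool is on top of the stool. The staircase is against the stool's +x side, with their −y faces flush.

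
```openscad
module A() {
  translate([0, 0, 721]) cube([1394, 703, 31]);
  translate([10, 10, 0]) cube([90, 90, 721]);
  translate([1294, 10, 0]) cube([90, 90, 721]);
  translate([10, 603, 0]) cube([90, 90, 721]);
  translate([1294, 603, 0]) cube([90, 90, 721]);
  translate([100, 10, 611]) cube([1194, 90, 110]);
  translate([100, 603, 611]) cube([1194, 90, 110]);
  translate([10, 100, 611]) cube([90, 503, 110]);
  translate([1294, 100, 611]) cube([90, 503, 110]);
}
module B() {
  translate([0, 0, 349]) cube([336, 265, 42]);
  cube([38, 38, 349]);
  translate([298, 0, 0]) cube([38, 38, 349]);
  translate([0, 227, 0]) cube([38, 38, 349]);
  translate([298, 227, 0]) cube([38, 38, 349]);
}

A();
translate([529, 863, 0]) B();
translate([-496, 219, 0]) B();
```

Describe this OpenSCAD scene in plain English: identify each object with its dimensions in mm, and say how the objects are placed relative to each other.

A is a rectangular dining table. The top is 1394×703×31 mm with its upper surface at z = 752 mm. It stands on four 90×90 mm square legs, each inset 10 mm from the nearest pair of top edges, running from the floor to the underside of the top. Four apron rails, 90 mm thick and 110 mm tall, run between adjacent legs with their top edges flush with the underside of the top and their outer faces flush with the legs' outer faces.

B is a four-legged stool. The seat is 336×265 mm, 42 mm thick, top at z = 391 mm. It stands on four square legs, each 38×38 mm in cross-section, from z = 0 to the seat underside, each flush with a corner of the seat.

Two stools sit around the table at the +y, −x sides.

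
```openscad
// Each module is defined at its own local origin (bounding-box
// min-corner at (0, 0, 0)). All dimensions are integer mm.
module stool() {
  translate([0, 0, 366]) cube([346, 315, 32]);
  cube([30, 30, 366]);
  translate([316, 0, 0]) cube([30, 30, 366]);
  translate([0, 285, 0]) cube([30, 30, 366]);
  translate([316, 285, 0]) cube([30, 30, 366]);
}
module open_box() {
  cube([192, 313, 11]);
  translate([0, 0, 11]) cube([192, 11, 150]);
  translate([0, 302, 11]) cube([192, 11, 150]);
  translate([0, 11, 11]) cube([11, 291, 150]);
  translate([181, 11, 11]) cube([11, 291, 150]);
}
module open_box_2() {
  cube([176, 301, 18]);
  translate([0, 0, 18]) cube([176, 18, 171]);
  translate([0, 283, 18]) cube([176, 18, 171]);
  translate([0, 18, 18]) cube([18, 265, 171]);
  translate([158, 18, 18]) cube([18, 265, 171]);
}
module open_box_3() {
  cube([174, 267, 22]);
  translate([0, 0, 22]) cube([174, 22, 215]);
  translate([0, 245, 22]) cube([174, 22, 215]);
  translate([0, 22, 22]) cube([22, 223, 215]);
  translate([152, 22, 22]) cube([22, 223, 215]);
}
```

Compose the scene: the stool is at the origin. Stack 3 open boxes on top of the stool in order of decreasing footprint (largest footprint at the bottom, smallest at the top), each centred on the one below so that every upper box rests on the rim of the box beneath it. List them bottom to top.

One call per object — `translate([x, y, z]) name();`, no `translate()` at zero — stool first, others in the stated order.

stool();
translate([77, 1, 398]) open_box();
translate([85, 7, 559]) open_box_2();
translate([86, 24, 748]) open_box_3();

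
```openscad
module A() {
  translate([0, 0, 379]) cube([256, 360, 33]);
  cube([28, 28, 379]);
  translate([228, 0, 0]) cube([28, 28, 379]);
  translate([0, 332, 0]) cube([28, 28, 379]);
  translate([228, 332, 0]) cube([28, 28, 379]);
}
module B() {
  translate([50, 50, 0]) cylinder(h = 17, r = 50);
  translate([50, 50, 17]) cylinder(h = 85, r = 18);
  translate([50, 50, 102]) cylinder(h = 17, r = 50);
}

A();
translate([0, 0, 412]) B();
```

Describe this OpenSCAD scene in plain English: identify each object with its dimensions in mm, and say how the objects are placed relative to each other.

A is a simple wooden stool: a rectangular seat 256 mm (x) by 360 mm (y), 33 mm thick, top face at z = 412 mm, on four square legs, each 28×28 mm in cross-section. The legs rest on z = 0, each flush with a corner of the seat.

B is a spool: two coaxial disc flanges of radius 50 mm and thickness 17 mm, joined by a core cylinder of radius 18 mm and height 85 mm. The lower flange rests on z = 0 and the three cylinders share a vertical axis.

The spool is on top of the stool.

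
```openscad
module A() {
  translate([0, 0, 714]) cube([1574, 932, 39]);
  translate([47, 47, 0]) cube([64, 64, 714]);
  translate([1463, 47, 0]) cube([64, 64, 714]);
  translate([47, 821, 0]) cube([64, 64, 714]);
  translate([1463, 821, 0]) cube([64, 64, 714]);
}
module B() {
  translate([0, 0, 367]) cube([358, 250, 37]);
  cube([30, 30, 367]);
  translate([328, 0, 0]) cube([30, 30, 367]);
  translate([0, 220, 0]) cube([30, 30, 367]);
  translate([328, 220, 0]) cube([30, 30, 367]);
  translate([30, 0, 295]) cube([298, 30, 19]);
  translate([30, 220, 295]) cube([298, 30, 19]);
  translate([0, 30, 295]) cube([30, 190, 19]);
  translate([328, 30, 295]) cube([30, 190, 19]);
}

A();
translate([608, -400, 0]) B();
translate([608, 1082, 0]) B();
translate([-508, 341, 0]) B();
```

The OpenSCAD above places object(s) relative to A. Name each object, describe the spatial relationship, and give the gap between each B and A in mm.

Each stool's nearest face is 150 mm from the table's bounding box.

A is a table. B is a stool. Three stools sit around the table at the −y, +y, −x sides. The gap between each stool and the table is 150 mm.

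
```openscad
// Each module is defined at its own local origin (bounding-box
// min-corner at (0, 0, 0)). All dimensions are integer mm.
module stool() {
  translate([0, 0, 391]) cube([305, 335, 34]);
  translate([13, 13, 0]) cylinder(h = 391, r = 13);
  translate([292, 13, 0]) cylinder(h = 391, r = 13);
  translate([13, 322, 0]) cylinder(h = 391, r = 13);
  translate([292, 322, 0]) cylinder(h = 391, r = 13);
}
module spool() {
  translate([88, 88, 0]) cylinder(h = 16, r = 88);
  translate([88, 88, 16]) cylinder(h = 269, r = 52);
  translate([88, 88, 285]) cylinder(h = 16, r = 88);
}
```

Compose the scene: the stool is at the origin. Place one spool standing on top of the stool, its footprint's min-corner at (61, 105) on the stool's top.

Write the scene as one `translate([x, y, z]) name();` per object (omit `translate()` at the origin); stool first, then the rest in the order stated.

stool();
translate([61, 105, 425]) spool();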